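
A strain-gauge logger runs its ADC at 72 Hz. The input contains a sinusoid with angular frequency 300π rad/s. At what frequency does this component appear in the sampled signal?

ω = 300π rad/s → f = ω/(2π) = 150 Hz.
150 Hz mod fs = 6 Hz.
6 Hz ≤ fs/2 = 36 Hz, appears at 6 Hz.

6 Hz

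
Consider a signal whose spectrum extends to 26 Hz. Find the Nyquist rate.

52 Hz

Nyquist rate = 2 × 26 Hz = 52 Hz.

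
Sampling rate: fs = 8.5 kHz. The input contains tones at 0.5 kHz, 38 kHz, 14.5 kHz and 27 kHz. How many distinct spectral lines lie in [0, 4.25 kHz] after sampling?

4

fs/2 = 4.25 kHz.
0.5 kHz ≤ fs/2 = 4.25 kHz, passes unchanged.
38 kHz mod fs = 4 kHz.
4 kHz ≤ fs/2 = 4.25 kHz, appears at 4 kHz.
14.5 kHz mod fs = 6 kHz.
6 kHz > fs/2 = 4.25 kHz, folds to fs − 6 kHz = 2.5 kHz.
27 kHz mod fs = 1.5 kHz.
1.5 kHz ≤ fs/2 = 4.25 kHz, appears at 1.5 kHz.
Distinct values: {0.5 kHz, 1.5 kHz, 2.5 kHz, 4 kHz} → 4.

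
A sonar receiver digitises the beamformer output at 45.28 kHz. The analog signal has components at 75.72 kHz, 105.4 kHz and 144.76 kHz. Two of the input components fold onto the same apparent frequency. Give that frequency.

fs/2 = 22.64 kHz.
75.72 kHz mod fs = 30.44 kHz.
30.44 kHz > fs/2 = 22.64 kHz, folds to fs − 30.44 kHz = 14.84 kHz.
105.4 kHz mod fs = 14.84 kHz.
14.84 kHz ≤ fs/2 = 22.64 kHz, appears at 14.84 kHz.
144.76 kHz mod fs = 8.92 kHz.
8.92 kHz ≤ fs/2 = 22.64 kHz, appears at 8.92 kHz.
75.72 kHz and 105.4 kHz both map to 14.84 kHz.

14.84 kHz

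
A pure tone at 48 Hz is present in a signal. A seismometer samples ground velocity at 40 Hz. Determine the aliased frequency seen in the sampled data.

8 Hz

48 Hz mod fs = 8 Hz.
8 Hz ≤ fs/2 = 20 Hz, appears at 8 Hz.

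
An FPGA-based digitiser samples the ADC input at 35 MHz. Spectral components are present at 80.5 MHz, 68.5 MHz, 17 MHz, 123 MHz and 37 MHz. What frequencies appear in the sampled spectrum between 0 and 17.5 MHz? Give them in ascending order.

fs/2 = 17.5 MHz.
80.5 MHz mod fs = 10.5 MHz.
10.5 MHz ≤ fs/2 = 17.5 MHz, appears at 10.5 MHz.
68.5 MHz mod fs = 33.5 MHz.
33.5 MHz > fs/2 = 17.5 MHz, folds to fs − 33.5 MHz = 1.5 MHz.
17 MHz ≤ fs/2 = 17.5 MHz, passes unchanged.
123 MHz mod fs = 18 MHz.
18 MHz > fs/2 = 17.5 MHz, folds to fs − 18 MHz = 17 MHz.
37 MHz mod fs = 2 MHz.
2 MHz ≤ fs/2 = 17.5 MHz, appears at 2 MHz.
Distinct values: {1.5 MHz, 2 MHz, 10.5 MHz, 17 MHz}.

1.5 MHz, 2 MHz, 10.5 MHz, 17 MHz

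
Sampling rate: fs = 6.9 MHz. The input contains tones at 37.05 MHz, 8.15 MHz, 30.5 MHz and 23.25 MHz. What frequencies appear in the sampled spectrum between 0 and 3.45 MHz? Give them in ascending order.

1.25 MHz, 2.55 MHz, 2.9 MHz

fs/2 = 3.45 MHz.
37.05 MHz mod fs = 2.55 MHz.
2.55 MHz ≤ fs/2 = 3.45 MHz, appears at 2.55 MHz.
8.15 MHz mod fs = 1.25 MHz.
1.25 MHz ≤ fs/2 = 3.45 MHz, appears at 1.25 MHz.
30.5 MHz mod fs = 2.9 MHz.
2.9 MHz ≤ fs/2 = 3.45 MHz, appears at 2.9 MHz.
23.25 MHz mod fs = 2.55 MHz.
2.55 MHz ≤ fs/2 = 3.45 MHz, appears at 2.55 MHz.
Distinct values: {1.25 MHz, 2.55 MHz, 2.9 MHz}.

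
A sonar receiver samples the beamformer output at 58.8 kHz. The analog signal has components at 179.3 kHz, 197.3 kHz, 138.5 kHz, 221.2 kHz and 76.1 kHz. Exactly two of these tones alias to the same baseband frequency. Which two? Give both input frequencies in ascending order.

138.5 kHz, 197.3 kHz

fs/2 = 29.4 kHz.
179.3 kHz mod fs = 2.9 kHz.
2.9 kHz ≤ fs/2 = 29.4 kHz, appears at 2.9 kHz.
197.3 kHz mod fs = 20.9 kHz.
20.9 kHz ≤ fs/2 = 29.4 kHz, appears at 20.9 kHz.
138.5 kHz mod fs = 20.9 kHz.
20.9 kHz ≤ fs/2 = 29.4 kHz, appears at 20.9 kHz.
221.2 kHz mod fs = 44.8 kHz.
44.8 kHz > fs/2 = 29.4 kHz, folds to fs − 44.8 kHz = 14 kHz.
76.1 kHz mod fs = 17.3 kHz.
17.3 kHz ≤ fs/2 = 29.4 kHz, appears at 17.3 kHz.
138.5 kHz and 197.3 kHz both map to 20.9 kHz.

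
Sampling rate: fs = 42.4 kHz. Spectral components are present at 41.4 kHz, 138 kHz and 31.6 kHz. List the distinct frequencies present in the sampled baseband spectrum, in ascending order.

fs/2 = 21.2 kHz.
41.4 kHz > fs/2 = 21.2 kHz, folds to fs − 41.4 kHz = 1 kHz.
138 kHz mod fs = 10.8 kHz.
10.8 kHz ≤ fs/2 = 21.2 kHz, appears at 10.8 kHz.
31.6 kHz > fs/2 = 21.2 kHz, folds to fs − 31.6 kHz = 10.8 kHz.
Distinct values: {1 kHz, 10.8 kHz}.

1 kHz, 10.8 kHz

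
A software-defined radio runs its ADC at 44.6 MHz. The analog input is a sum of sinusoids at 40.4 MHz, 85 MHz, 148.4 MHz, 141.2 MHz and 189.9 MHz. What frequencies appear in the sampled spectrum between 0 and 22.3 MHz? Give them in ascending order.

fs/2 = 22.3 MHz.
40.4 MHz > fs/2 = 22.3 MHz, folds to fs − 40.4 MHz = 4.2 MHz.
85 MHz mod fs = 40.4 MHz.
40.4 MHz > fs/2 = 22.3 MHz, folds to fs − 40.4 MHz = 4.2 MHz.
148.4 MHz mod fs = 14.6 MHz.
14.6 MHz ≤ fs/2 = 22.3 MHz, appears at 14.6 MHz.
141.2 MHz mod fs = 7.4 MHz.
7.4 MHz ≤ fs/2 = 22.3 MHz, appears at 7.4 MHz.
189.9 MHz mod fs = 11.5 MHz.
11.5 MHz ≤ fs/2 = 22.3 MHz, appears at 11.5 MHz.
Distinct values: {4.2 MHz, 7.4 MHz, 11.5 MHz, 14.6 MHz}.

4.2 MHz, 7.4 MHz, 11.5 MHz, 14.6 MHz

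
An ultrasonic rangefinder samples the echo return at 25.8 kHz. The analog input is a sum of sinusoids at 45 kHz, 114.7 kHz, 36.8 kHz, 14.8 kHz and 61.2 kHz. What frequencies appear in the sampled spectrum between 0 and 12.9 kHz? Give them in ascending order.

fs/2 = 12.9 kHz.
45 kHz mod fs = 19.2 kHz.
19.2 kHz > fs/2 = 12.9 kHz, folds to fs − 19.2 kHz = 6.6 kHz.
114.7 kHz mod fs = 11.5 kHz.
11.5 kHz ≤ fs/2 = 12.9 kHz, appears at 11.5 kHz.
36.8 kHz mod fs = 11 kHz.
11 kHz ≤ fs/2 = 12.9 kHz, appears at 11 kHz.
14.8 kHz > fs/2 = 12.9 kHz, folds to fs − 14.8 kHz = 11 kHz.
61.2 kHz mod fs = 9.6 kHz.
9.6 kHz ≤ fs/2 = 12.9 kHz, appears at 9.6 kHz.
Distinct values: {6.6 kHz, 9.6 kHz, 11 kHz, 11.5 kHz}.

6.6 kHz, 9.6 kHz, 11 kHz, 11.5 kHz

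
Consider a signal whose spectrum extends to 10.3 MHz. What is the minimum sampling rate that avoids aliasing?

Nyquist rate = 2 × 10.3 MHz = 20.6 MHz.

20.6 MHz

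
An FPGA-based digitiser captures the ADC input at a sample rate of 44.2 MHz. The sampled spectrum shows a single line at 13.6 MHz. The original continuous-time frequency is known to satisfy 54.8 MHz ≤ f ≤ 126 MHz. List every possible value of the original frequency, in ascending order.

57.8 MHz, 74.8 MHz, 102 MHz, 119 MHz

Frequencies that alias to 13.6 MHz are k·fs ± 13.6 MHz for integer k ≥ 0.
k=0: 13.6 MHz.
k=1: 30.6 MHz, 57.8 MHz.
k=2: 74.8 MHz, 102 MHz.
k=3: 119 MHz, 146.2 MHz.
k=4: 163.2 MHz, 190.4 MHz.
Within [54.8 MHz, 126 MHz]: 57.8 MHz, 74.8 MHz, 102 MHz, 119 MHz.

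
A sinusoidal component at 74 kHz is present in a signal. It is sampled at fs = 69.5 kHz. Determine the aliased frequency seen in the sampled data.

4.5 kHz

74 kHz mod fs = 4.5 kHz.
4.5 kHz ≤ fs/2 = 34.75 kHz, appears at 4.5 kHz.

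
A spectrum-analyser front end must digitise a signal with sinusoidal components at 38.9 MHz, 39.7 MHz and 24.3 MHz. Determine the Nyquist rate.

79.4 MHz

Highest-frequency component: 39.7 MHz.
Nyquist rate = 2 × 39.7 MHz = 79.4 MHz.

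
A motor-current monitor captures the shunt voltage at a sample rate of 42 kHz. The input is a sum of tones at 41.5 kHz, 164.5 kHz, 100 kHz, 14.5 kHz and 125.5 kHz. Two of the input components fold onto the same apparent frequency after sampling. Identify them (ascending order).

41.5 kHz, 125.5 kHz

fs/2 = 21 kHz.
41.5 kHz > fs/2 = 21 kHz, folds to fs − 41.5 kHz = 0.5 kHz.
164.5 kHz mod fs = 38.5 kHz.
38.5 kHz > fs/2 = 21 kHz, folds to fs − 38.5 kHz = 3.5 kHz.
100 kHz mod fs = 16 kHz.
16 kHz ≤ fs/2 = 21 kHz, appears at 16 kHz.
14.5 kHz ≤ fs/2 = 21 kHz, passes unchanged.
125.5 kHz mod fs = 41.5 kHz.
41.5 kHz > fs/2 = 21 kHz, folds to fs − 41.5 kHz = 0.5 kHz.
41.5 kHz and 125.5 kHz both map to 0.5 kHz.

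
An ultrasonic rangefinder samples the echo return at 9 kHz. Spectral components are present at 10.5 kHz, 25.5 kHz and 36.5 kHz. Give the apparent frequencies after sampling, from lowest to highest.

fs/2 = 4.5 kHz.
10.5 kHz mod fs = 1.5 kHz.
1.5 kHz ≤ fs/2 = 4.5 kHz, appears at 1.5 kHz.
25.5 kHz mod fs = 7.5 kHz.
7.5 kHz > fs/2 = 4.5 kHz, folds to fs − 7.5 kHz = 1.5 kHz.
36.5 kHz mod fs = 0.5 kHz.
0.5 kHz ≤ fs/2 = 4.5 kHz, appears at 0.5 kHz.
Distinct values: {0.5 kHz, 1.5 kHz}.

0.5 kHz, 1.5 kHz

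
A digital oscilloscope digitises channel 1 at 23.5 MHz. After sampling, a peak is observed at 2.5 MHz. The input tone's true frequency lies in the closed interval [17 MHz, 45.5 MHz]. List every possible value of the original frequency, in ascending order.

Frequencies that alias to 2.5 MHz are k·fs ± 2.5 MHz for integer k ≥ 0.
k=0: 2.5 MHz.
k=1: 21 MHz, 26 MHz.
k=2: 44.5 MHz, 49.5 MHz.
k=3: 68 MHz, 73 MHz.
Within [17 MHz, 45.5 MHz]: 21 MHz, 26 MHz, 44.5 MHz.

21 MHz, 26 MHz, 44.5 MHz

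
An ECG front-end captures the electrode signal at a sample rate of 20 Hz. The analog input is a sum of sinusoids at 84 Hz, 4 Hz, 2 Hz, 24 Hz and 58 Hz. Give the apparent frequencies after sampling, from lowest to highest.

2 Hz, 4 Hz

fs/2 = 10 Hz.
84 Hz mod fs = 4 Hz.
4 Hz ≤ fs/2 = 10 Hz, appears at 4 Hz.
4 Hz ≤ fs/2 = 10 Hz, passes unchanged.
2 Hz ≤ fs/2 = 10 Hz, passes unchanged.
24 Hz mod fs = 4 Hz.
4 Hz ≤ fs/2 = 10 Hz, appears at 4 Hz.
58 Hz mod fs = 18 Hz.
18 Hz > fs/2 = 10 Hz, folds to fs − 18 Hz = 2 Hz.
Distinct values: {2 Hz, 4 Hz}.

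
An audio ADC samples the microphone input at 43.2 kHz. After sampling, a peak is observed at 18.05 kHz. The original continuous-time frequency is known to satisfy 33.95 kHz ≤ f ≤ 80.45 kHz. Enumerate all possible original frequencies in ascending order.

61.25 kHz, 68.35 kHz

Frequencies that alias to 18.05 kHz are k·fs ± 18.05 kHz for integer k ≥ 0.
k=0: 18.05 kHz.
k=1: 25.15 kHz, 61.25 kHz.
k=2: 68.35 kHz, 104.45 kHz.
k=3: 111.55 kHz, 147.65 kHz.
Within [33.95 kHz, 80.45 kHz]: 61.25 kHz, 68.35 kHz.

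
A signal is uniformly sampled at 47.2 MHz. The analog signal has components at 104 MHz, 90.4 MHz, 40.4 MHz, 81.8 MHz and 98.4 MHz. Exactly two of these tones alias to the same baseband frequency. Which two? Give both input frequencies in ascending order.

90.4 MHz, 98.4 MHz

fs/2 = 23.6 MHz.
104 MHz mod fs = 9.6 MHz.
9.6 MHz ≤ fs/2 = 23.6 MHz, appears at 9.6 MHz.
90.4 MHz mod fs = 43.2 MHz.
43.2 MHz > fs/2 = 23.6 MHz, folds to fs − 43.2 MHz = 4 MHz.
40.4 MHz > fs/2 = 23.6 MHz, folds to fs − 40.4 MHz = 6.8 MHz.
81.8 MHz mod fs = 34.6 MHz.
34.6 MHz > fs/2 = 23.6 MHz, folds to fs − 34.6 MHz = 12.6 MHz.
98.4 MHz mod fs = 4 MHz.
4 MHz ≤ fs/2 = 23.6 MHz, appears at 4 MHz.
90.4 MHz and 98.4 MHz both map to 4 MHz.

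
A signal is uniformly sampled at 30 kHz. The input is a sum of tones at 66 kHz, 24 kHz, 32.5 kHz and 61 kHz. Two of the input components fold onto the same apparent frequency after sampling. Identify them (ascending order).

24 kHz, 66 kHz

fs/2 = 15 kHz.
66 kHz mod fs = 6 kHz.
6 kHz ≤ fs/2 = 15 kHz, appears at 6 kHz.
24 kHz > fs/2 = 15 kHz, folds to fs − 24 kHz = 6 kHz.
32.5 kHz mod fs = 2.5 kHz.
2.5 kHz ≤ fs/2 = 15 kHz, appears at 2.5 kHz.
61 kHz mod fs = 1 kHz.
1 kHz ≤ fs/2 = 15 kHz, appears at 1 kHz.
24 kHz and 66 kHz both map to 6 kHz.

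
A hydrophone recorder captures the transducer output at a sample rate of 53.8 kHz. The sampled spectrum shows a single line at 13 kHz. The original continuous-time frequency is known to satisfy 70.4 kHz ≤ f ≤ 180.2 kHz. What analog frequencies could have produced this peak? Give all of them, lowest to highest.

Frequencies that alias to 13 kHz are k·fs ± 13 kHz for integer k ≥ 0.
k=0: 13 kHz.
k=1: 40.8 kHz, 66.8 kHz.
k=2: 94.6 kHz, 120.6 kHz.
k=3: 148.4 kHz, 174.4 kHz.
k=4: 202.2 kHz, 228.2 kHz.
Within [70.4 kHz, 180.2 kHz]: 94.6 kHz, 120.6 kHz, 148.4 kHz, 174.4 kHz.

94.6 kHz, 120.6 kHz, 148.4 kHz, 174.4 kHz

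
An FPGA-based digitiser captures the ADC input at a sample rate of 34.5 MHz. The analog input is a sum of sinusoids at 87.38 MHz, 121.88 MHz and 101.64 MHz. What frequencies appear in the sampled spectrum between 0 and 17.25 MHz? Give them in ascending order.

1.86 MHz, 16.12 MHz

fs/2 = 17.25 MHz.
87.38 MHz mod fs = 18.38 MHz.
18.38 MHz > fs/2 = 17.25 MHz, folds to fs − 18.38 MHz = 16.12 MHz.
121.88 MHz mod fs = 18.38 MHz.
18.38 MHz > fs/2 = 17.25 MHz, folds to fs − 18.38 MHz = 16.12 MHz.
101.64 MHz mod fs = 32.64 MHz.
32.64 MHz > fs/2 = 17.25 MHz, folds to fs − 32.64 MHz = 1.86 MHz.
Distinct values: {1.86 MHz, 16.12 MHz}.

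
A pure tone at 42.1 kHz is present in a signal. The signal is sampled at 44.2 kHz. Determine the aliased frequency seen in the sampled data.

2.1 kHz

42.1 kHz > fs/2 = 22.1 kHz, folds to fs − 42.1 kHz = 2.1 kHz.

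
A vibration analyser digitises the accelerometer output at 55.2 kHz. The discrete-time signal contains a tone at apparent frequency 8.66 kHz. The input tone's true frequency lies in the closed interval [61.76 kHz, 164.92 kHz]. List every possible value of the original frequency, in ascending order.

Frequencies that alias to 8.66 kHz are k·fs ± 8.66 kHz for integer k ≥ 0.
k=0: 8.66 kHz.
k=1: 46.54 kHz, 63.86 kHz.
k=2: 101.74 kHz, 119.06 kHz.
k=3: 156.94 kHz, 174.26 kHz.
k=4: 212.14 kHz, 229.46 kHz.
Within [61.76 kHz, 164.92 kHz]: 63.86 kHz, 101.74 kHz, 119.06 kHz, 156.94 kHz.

63.86 kHz, 101.74 kHz, 119.06 kHz, 156.94 kHz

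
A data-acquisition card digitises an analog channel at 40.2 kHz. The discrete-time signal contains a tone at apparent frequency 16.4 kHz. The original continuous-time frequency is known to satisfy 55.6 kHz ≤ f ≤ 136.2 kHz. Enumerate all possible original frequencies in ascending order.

56.6 kHz, 64 kHz, 96.8 kHz, 104.2 kHz

Frequencies that alias to 16.4 kHz are k·fs ± 16.4 kHz for integer k ≥ 0.
k=0: 16.4 kHz.
k=1: 23.8 kHz, 56.6 kHz.
k=2: 64 kHz, 96.8 kHz.
k=3: 104.2 kHz, 137 kHz.
k=4: 144.4 kHz, 177.2 kHz.
Within [55.6 kHz, 136.2 kHz]: 56.6 kHz, 64 kHz, 96.8 kHz, 104.2 kHz.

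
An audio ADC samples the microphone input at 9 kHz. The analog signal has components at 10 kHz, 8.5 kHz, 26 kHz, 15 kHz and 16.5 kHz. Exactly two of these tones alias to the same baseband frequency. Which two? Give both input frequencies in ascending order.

fs/2 = 4.5 kHz.
10 kHz mod fs = 1 kHz.
1 kHz ≤ fs/2 = 4.5 kHz, appears at 1 kHz.
8.5 kHz > fs/2 = 4.5 kHz, folds to fs − 8.5 kHz = 0.5 kHz.
26 kHz mod fs = 8 kHz.
8 kHz > fs/2 = 4.5 kHz, folds to fs − 8 kHz = 1 kHz.
15 kHz mod fs = 6 kHz.
6 kHz > fs/2 = 4.5 kHz, folds to fs − 6 kHz = 3 kHz.
16.5 kHz mod fs = 7.5 kHz.
7.5 kHz > fs/2 = 4.5 kHz, folds to fs − 7.5 kHz = 1.5 kHz.
10 kHz and 26 kHz both map to 1 kHz.

10 kHz, 26 kHz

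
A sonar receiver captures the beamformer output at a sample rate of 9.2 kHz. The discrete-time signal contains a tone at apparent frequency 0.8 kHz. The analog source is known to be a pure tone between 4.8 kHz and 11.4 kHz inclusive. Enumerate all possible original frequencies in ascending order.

Frequencies that alias to 0.8 kHz are k·fs ± 0.8 kHz for integer k ≥ 0.
k=0: 0.8 kHz.
k=1: 8.4 kHz, 10 kHz.
k=2: 17.6 kHz, 19.2 kHz.
Within [4.8 kHz, 11.4 kHz]: 8.4 kHz, 10 kHz.

8.4 kHz, 10 kHz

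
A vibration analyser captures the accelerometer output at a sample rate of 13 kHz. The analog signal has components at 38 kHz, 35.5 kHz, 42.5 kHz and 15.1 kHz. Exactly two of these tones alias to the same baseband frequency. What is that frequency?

3.5 kHz

fs/2 = 6.5 kHz.
38 kHz mod fs = 12 kHz.
12 kHz > fs/2 = 6.5 kHz, folds to fs − 12 kHz = 1 kHz.
35.5 kHz mod fs = 9.5 kHz.
9.5 kHz > fs/2 = 6.5 kHz, folds to fs − 9.5 kHz = 3.5 kHz.
42.5 kHz mod fs = 3.5 kHz.
3.5 kHz ≤ fs/2 = 6.5 kHz, appears at 3.5 kHz.
15.1 kHz mod fs = 2.1 kHz.
2.1 kHz ≤ fs/2 = 6.5 kHz, appears at 2.1 kHz.
35.5 kHz and 42.5 kHz both map to 3.5 kHz.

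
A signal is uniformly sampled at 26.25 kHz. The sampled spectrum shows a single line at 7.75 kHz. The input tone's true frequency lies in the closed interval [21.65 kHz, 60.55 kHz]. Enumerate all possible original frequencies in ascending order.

34 kHz, 44.75 kHz, 60.25 kHz

Frequencies that alias to 7.75 kHz are k·fs ± 7.75 kHz for integer k ≥ 0.
k=0: 7.75 kHz.
k=1: 18.5 kHz, 34 kHz.
k=2: 44.75 kHz, 60.25 kHz.
k=3: 71 kHz, 86.5 kHz.
Within [21.65 kHz, 60.55 kHz]: 34 kHz, 44.75 kHz, 60.25 kHz.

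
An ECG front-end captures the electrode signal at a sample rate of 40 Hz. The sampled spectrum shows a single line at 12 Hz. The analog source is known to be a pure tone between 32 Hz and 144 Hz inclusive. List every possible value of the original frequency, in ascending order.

Frequencies that alias to 12 Hz are k·fs ± 12 Hz for integer k ≥ 0.
k=0: 12 Hz.
k=1: 28 Hz, 52 Hz.
k=2: 68 Hz, 92 Hz.
k=3: 108 Hz, 132 Hz.
k=4: 148 Hz, 172 Hz.
Within [32 Hz, 144 Hz]: 52 Hz, 68 Hz, 92 Hz, 108 Hz, 132 Hz.

52 Hz, 68 Hz, 92 Hz, 108 Hz, 132 Hz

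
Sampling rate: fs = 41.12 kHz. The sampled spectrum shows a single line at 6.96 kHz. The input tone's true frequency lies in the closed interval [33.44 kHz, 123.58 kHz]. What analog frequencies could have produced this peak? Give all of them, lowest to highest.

Frequencies that alias to 6.96 kHz are k·fs ± 6.96 kHz for integer k ≥ 0.
k=0: 6.96 kHz.
k=1: 34.16 kHz, 48.08 kHz.
k=2: 75.28 kHz, 89.2 kHz.
k=3: 116.4 kHz, 130.32 kHz.
k=4: 157.52 kHz, 171.44 kHz.
Within [33.44 kHz, 123.58 kHz]: 34.16 kHz, 48.08 kHz, 75.28 kHz, 89.2 kHz, 116.4 kHz.

34.16 kHz, 48.08 kHz, 75.28 kHz, 89.2 kHz, 116.4 kHz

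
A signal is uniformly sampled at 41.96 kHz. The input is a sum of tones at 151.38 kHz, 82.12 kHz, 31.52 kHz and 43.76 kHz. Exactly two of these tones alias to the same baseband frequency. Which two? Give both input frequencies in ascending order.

43.76 kHz, 82.12 kHz

fs/2 = 20.98 kHz.
151.38 kHz mod fs = 25.5 kHz.
25.5 kHz > fs/2 = 20.98 kHz, folds to fs − 25.5 kHz = 16.46 kHz.
82.12 kHz mod fs = 40.16 kHz.
40.16 kHz > fs/2 = 20.98 kHz, folds to fs − 40.16 kHz = 1.8 kHz.
31.52 kHz > fs/2 = 20.98 kHz, folds to fs − 31.52 kHz = 10.44 kHz.
43.76 kHz mod fs = 1.8 kHz.
1.8 kHz ≤ fs/2 = 20.98 kHz, appears at 1.8 kHz.
43.76 kHz and 82.12 kHz both map to 1.8 kHz.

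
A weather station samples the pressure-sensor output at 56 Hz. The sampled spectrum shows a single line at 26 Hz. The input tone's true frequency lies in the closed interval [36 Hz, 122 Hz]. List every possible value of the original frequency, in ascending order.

Frequencies that alias to 26 Hz are k·fs ± 26 Hz for integer k ≥ 0.
k=0: 26 Hz.
k=1: 30 Hz, 82 Hz.
k=2: 86 Hz, 138 Hz.
k=3: 142 Hz, 194 Hz.
Within [36 Hz, 122 Hz]: 82 Hz, 86 Hz.

82 Hz, 86 Hz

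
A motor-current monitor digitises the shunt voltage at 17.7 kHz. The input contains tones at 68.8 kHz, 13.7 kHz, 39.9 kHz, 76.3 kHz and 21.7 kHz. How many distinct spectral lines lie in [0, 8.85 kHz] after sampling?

fs/2 = 8.85 kHz.
68.8 kHz mod fs = 15.7 kHz.
15.7 kHz > fs/2 = 8.85 kHz, folds to fs − 15.7 kHz = 2 kHz.
13.7 kHz > fs/2 = 8.85 kHz, folds to fs − 13.7 kHz = 4 kHz.
39.9 kHz mod fs = 4.5 kHz.
4.5 kHz ≤ fs/2 = 8.85 kHz, appears at 4.5 kHz.
76.3 kHz mod fs = 5.5 kHz.
5.5 kHz ≤ fs/2 = 8.85 kHz, appears at 5.5 kHz.
21.7 kHz mod fs = 4 kHz.
4 kHz ≤ fs/2 = 8.85 kHz, appears at 4 kHz.
Distinct values: {2 kHz, 4 kHz, 4.5 kHz, 5.5 kHz} → 4.

4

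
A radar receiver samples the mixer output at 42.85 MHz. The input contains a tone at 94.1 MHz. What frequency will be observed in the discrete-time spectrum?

8.4 MHz

94.1 MHz mod fs = 8.4 MHz.
8.4 MHz ≤ fs/2 = 21.425 MHz, appears at 8.4 MHz.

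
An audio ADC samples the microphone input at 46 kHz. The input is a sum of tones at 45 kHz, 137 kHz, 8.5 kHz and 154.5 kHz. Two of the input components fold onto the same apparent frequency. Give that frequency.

1 kHz

fs/2 = 23 kHz.
45 kHz > fs/2 = 23 kHz, folds to fs − 45 kHz = 1 kHz.
137 kHz mod fs = 45 kHz.
45 kHz > fs/2 = 23 kHz, folds to fs − 45 kHz = 1 kHz.
8.5 kHz ≤ fs/2 = 23 kHz, passes unchanged.
154.5 kHz mod fs = 16.5 kHz.
16.5 kHz ≤ fs/2 = 23 kHz, appears at 16.5 kHz.
45 kHz and 137 kHz both map to 1 kHz.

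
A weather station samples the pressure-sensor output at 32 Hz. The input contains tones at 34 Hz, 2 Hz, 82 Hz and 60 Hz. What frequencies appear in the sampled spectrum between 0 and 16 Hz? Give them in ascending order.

fs/2 = 16 Hz.
34 Hz mod fs = 2 Hz.
2 Hz ≤ fs/2 = 16 Hz, appears at 2 Hz.
2 Hz ≤ fs/2 = 16 Hz, passes unchanged.
82 Hz mod fs = 18 Hz.
18 Hz > fs/2 = 16 Hz, folds to fs − 18 Hz = 14 Hz.
60 Hz mod fs = 28 Hz.
28 Hz > fs/2 = 16 Hz, folds to fs − 28 Hz = 4 Hz.
Distinct values: {2 Hz, 4 Hz, 14 Hz}.

2 Hz, 4 Hz, 14 Hz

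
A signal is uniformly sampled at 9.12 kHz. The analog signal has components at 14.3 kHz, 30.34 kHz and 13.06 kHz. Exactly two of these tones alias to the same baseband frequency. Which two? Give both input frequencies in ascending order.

13.06 kHz, 14.3 kHz

fs/2 = 4.56 kHz.
14.3 kHz mod fs = 5.18 kHz.
5.18 kHz > fs/2 = 4.56 kHz, folds to fs − 5.18 kHz = 3.94 kHz.
30.34 kHz mod fs = 2.98 kHz.
2.98 kHz ≤ fs/2 = 4.56 kHz, appears at 2.98 kHz.
13.06 kHz mod fs = 3.94 kHz.
3.94 kHz ≤ fs/2 = 4.56 kHz, appears at 3.94 kHz.
13.06 kHz and 14.3 kHz both map to 3.94 kHz.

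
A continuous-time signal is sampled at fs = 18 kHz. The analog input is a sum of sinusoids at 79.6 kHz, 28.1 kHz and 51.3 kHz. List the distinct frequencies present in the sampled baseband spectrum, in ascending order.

2.7 kHz, 7.6 kHz, 7.9 kHz

fs/2 = 9 kHz.
79.6 kHz mod fs = 7.6 kHz.
7.6 kHz ≤ fs/2 = 9 kHz, appears at 7.6 kHz.
28.1 kHz mod fs = 10.1 kHz.
10.1 kHz > fs/2 = 9 kHz, folds to fs − 10.1 kHz = 7.9 kHz.
51.3 kHz mod fs = 15.3 kHz.
15.3 kHz > fs/2 = 9 kHz, folds to fs − 15.3 kHz = 2.7 kHz.
Distinct values: {2.7 kHz, 7.6 kHz, 7.9 kHz}.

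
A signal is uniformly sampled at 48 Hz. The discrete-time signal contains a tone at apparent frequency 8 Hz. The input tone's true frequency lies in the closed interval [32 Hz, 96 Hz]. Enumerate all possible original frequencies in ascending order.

Frequencies that alias to 8 Hz are k·fs ± 8 Hz for integer k ≥ 0.
k=0: 8 Hz.
k=1: 40 Hz, 56 Hz.
k=2: 88 Hz, 104 Hz.
k=3: 136 Hz, 152 Hz.
Within [32 Hz, 96 Hz]: 40 Hz, 56 Hz, 88 Hz.

40 Hz, 56 Hz, 88 Hz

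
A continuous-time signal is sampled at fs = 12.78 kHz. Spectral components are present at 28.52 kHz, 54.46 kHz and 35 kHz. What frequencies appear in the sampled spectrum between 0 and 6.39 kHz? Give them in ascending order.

fs/2 = 6.39 kHz.
28.52 kHz mod fs = 2.96 kHz.
2.96 kHz ≤ fs/2 = 6.39 kHz, appears at 2.96 kHz.
54.46 kHz mod fs = 3.34 kHz.
3.34 kHz ≤ fs/2 = 6.39 kHz, appears at 3.34 kHz.
35 kHz mod fs = 9.44 kHz.
9.44 kHz > fs/2 = 6.39 kHz, folds to fs − 9.44 kHz = 3.34 kHz.
Distinct values: {2.96 kHz, 3.34 kHz}.

2.96 kHz, 3.34 kHz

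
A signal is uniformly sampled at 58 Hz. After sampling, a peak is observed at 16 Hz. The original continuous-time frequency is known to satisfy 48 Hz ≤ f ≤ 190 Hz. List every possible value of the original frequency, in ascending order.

74 Hz, 100 Hz, 132 Hz, 158 Hz, 190 Hz

Frequencies that alias to 16 Hz are k·fs ± 16 Hz for integer k ≥ 0.
k=0: 16 Hz.
k=1: 42 Hz, 74 Hz.
k=2: 100 Hz, 132 Hz.
k=3: 158 Hz, 190 Hz.
k=4: 216 Hz, 248 Hz.
Within [48 Hz, 190 Hz]: 74 Hz, 100 Hz, 132 Hz, 158 Hz, 190 Hz.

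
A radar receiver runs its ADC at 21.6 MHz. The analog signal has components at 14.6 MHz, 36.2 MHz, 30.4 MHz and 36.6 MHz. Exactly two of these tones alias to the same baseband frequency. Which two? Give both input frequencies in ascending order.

14.6 MHz, 36.2 MHz

fs/2 = 10.8 MHz.
14.6 MHz > fs/2 = 10.8 MHz, folds to fs − 14.6 MHz = 7 MHz.
36.2 MHz mod fs = 14.6 MHz.
14.6 MHz > fs/2 = 10.8 MHz, folds to fs − 14.6 MHz = 7 MHz.
30.4 MHz mod fs = 8.8 MHz.
8.8 MHz ≤ fs/2 = 10.8 MHz, appears at 8.8 MHz.
36.6 MHz mod fs = 15 MHz.
15 MHz > fs/2 = 10.8 MHz, folds to fs − 15 MHz = 6.6 MHz.
14.6 MHz and 36.2 MHz both map to 7 MHz.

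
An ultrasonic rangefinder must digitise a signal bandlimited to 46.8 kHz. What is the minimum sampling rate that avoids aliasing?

Nyquist rate = 2 × 46.8 kHz = 93.6 kHz.

93.6 kHz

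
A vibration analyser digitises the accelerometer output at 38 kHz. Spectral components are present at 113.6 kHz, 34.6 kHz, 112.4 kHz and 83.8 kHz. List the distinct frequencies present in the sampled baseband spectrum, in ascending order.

0.4 kHz, 1.6 kHz, 3.4 kHz, 7.8 kHz

fs/2 = 19 kHz.
113.6 kHz mod fs = 37.6 kHz.
37.6 kHz > fs/2 = 19 kHz, folds to fs − 37.6 kHz = 0.4 kHz.
34.6 kHz > fs/2 = 19 kHz, folds to fs − 34.6 kHz = 3.4 kHz.
112.4 kHz mod fs = 36.4 kHz.
36.4 kHz > fs/2 = 19 kHz, folds to fs − 36.4 kHz = 1.6 kHz.
83.8 kHz mod fs = 7.8 kHz.
7.8 kHz ≤ fs/2 = 19 kHz, appears at 7.8 kHz.
Distinct values: {0.4 kHz, 1.6 kHz, 3.4 kHz, 7.8 kHz}.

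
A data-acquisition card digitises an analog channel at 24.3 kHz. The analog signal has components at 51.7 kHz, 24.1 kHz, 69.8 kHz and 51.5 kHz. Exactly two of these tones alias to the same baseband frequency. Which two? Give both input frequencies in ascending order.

51.7 kHz, 69.8 kHz

fs/2 = 12.15 kHz.
51.7 kHz mod fs = 3.1 kHz.
3.1 kHz ≤ fs/2 = 12.15 kHz, appears at 3.1 kHz.
24.1 kHz > fs/2 = 12.15 kHz, folds to fs − 24.1 kHz = 0.2 kHz.
69.8 kHz mod fs = 21.2 kHz.
21.2 kHz > fs/2 = 12.15 kHz, folds to fs − 21.2 kHz = 3.1 kHz.
51.5 kHz mod fs = 2.9 kHz.
2.9 kHz ≤ fs/2 = 12.15 kHz, appears at 2.9 kHz.
51.7 kHz and 69.8 kHz both map to 3.1 kHz.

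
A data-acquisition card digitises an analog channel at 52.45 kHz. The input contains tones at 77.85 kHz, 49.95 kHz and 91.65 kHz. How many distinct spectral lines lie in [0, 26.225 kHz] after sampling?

fs/2 = 26.225 kHz.
77.85 kHz mod fs = 25.4 kHz.
25.4 kHz ≤ fs/2 = 26.225 kHz, appears at 25.4 kHz.
49.95 kHz > fs/2 = 26.225 kHz, folds to fs − 49.95 kHz = 2.5 kHz.
91.65 kHz mod fs = 39.2 kHz.
39.2 kHz > fs/2 = 26.225 kHz, folds to fs − 39.2 kHz = 13.25 kHz.
Distinct values: {2.5 kHz, 13.25 kHz, 25.4 kHz} → 3.

3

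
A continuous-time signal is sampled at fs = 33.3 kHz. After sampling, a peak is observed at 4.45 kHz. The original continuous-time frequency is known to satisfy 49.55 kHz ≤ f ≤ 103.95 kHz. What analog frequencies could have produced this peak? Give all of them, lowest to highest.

Frequencies that alias to 4.45 kHz are k·fs ± 4.45 kHz for integer k ≥ 0.
k=0: 4.45 kHz.
k=1: 28.85 kHz, 37.75 kHz.
k=2: 62.15 kHz, 71.05 kHz.
k=3: 95.45 kHz, 104.35 kHz.
k=4: 128.75 kHz, 137.65 kHz.
Within [49.55 kHz, 103.95 kHz]: 62.15 kHz, 71.05 kHz, 95.45 kHz.

62.15 kHz, 71.05 kHz, 95.45 kHz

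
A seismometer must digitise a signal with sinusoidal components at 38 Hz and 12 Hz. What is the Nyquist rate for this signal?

76 Hz

Highest-frequency component: 38 Hz.
Nyquist rate = 2 × 38 Hz = 76 Hz.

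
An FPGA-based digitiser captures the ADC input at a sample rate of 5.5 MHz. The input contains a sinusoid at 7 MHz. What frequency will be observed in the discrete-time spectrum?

7 MHz mod fs = 1.5 MHz.
1.5 MHz ≤ fs/2 = 2.75 MHz, appears at 1.5 MHz.

1.5 MHz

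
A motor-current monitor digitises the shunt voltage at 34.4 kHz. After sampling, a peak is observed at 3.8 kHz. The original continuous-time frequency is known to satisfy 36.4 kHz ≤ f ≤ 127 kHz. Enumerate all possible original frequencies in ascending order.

Frequencies that alias to 3.8 kHz are k·fs ± 3.8 kHz for integer k ≥ 0.
k=0: 3.8 kHz.
k=1: 30.6 kHz, 38.2 kHz.
k=2: 65 kHz, 72.6 kHz.
k=3: 99.4 kHz, 107 kHz.
k=4: 133.8 kHz, 141.4 kHz.
Within [36.4 kHz, 127 kHz]: 38.2 kHz, 65 kHz, 72.6 kHz, 99.4 kHz, 107 kHz.

38.2 kHz, 65 kHz, 72.6 kHz, 99.4 kHz, 107 kHz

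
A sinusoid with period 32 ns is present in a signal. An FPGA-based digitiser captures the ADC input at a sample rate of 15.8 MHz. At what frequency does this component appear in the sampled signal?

0.35 MHz

T = 32 ns → f = 1/T = 31.25 MHz.
31.25 MHz mod fs = 15.45 MHz.
15.45 MHz > fs/2 = 7.9 MHz, folds to fs − 15.45 MHz = 0.35 MHz.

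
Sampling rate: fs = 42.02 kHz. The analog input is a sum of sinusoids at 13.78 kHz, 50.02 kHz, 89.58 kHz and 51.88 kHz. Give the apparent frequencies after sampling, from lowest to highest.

5.54 kHz, 8 kHz, 9.86 kHz, 13.78 kHz

fs/2 = 21.01 kHz.
13.78 kHz ≤ fs/2 = 21.01 kHz, passes unchanged.
50.02 kHz mod fs = 8 kHz.
8 kHz ≤ fs/2 = 21.01 kHz, appears at 8 kHz.
89.58 kHz mod fs = 5.54 kHz.
5.54 kHz ≤ fs/2 = 21.01 kHz, appears at 5.54 kHz.
51.88 kHz mod fs = 9.86 kHz.
9.86 kHz ≤ fs/2 = 21.01 kHz, appears at 9.86 kHz.
Distinct values: {5.54 kHz, 8 kHz, 9.86 kHz, 13.78 kHz}.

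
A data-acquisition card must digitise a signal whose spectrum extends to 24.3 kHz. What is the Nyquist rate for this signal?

48.6 kHz

Nyquist rate = 2 × 24.3 kHz = 48.6 kHz.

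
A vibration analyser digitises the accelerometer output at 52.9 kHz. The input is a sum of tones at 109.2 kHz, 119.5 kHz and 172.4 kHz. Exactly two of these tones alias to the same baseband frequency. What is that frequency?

fs/2 = 26.45 kHz.
109.2 kHz mod fs = 3.4 kHz.
3.4 kHz ≤ fs/2 = 26.45 kHz, appears at 3.4 kHz.
119.5 kHz mod fs = 13.7 kHz.
13.7 kHz ≤ fs/2 = 26.45 kHz, appears at 13.7 kHz.
172.4 kHz mod fs = 13.7 kHz.
13.7 kHz ≤ fs/2 = 26.45 kHz, appears at 13.7 kHz.
119.5 kHz and 172.4 kHz both map to 13.7 kHz.

13.7 kHz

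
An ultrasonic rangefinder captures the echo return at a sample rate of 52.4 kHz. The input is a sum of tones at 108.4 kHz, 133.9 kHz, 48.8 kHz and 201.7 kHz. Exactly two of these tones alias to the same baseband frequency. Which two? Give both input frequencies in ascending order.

fs/2 = 26.2 kHz.
108.4 kHz mod fs = 3.6 kHz.
3.6 kHz ≤ fs/2 = 26.2 kHz, appears at 3.6 kHz.
133.9 kHz mod fs = 29.1 kHz.
29.1 kHz > fs/2 = 26.2 kHz, folds to fs − 29.1 kHz = 23.3 kHz.
48.8 kHz > fs/2 = 26.2 kHz, folds to fs − 48.8 kHz = 3.6 kHz.
201.7 kHz mod fs = 44.5 kHz.
44.5 kHz > fs/2 = 26.2 kHz, folds to fs − 44.5 kHz = 7.9 kHz.
48.8 kHz and 108.4 kHz both map to 3.6 kHz.

48.8 kHz, 108.4 kHz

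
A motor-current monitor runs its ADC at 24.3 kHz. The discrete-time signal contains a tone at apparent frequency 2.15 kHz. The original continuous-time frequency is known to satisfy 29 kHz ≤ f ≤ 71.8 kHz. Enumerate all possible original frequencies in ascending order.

Frequencies that alias to 2.15 kHz are k·fs ± 2.15 kHz for integer k ≥ 0.
k=0: 2.15 kHz.
k=1: 22.15 kHz, 26.45 kHz.
k=2: 46.45 kHz, 50.75 kHz.
k=3: 70.75 kHz, 75.05 kHz.
k=4: 95.05 kHz, 99.35 kHz.
Within [29 kHz, 71.8 kHz]: 46.45 kHz, 50.75 kHz, 70.75 kHz.

46.45 kHz, 50.75 kHz, 70.75 kHz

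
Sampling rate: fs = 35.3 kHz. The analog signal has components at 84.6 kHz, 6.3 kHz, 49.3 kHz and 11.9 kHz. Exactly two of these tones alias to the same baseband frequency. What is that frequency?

14 kHz

fs/2 = 17.65 kHz.
84.6 kHz mod fs = 14 kHz.
14 kHz ≤ fs/2 = 17.65 kHz, appears at 14 kHz.
6.3 kHz ≤ fs/2 = 17.65 kHz, passes unchanged.
49.3 kHz mod fs = 14 kHz.
14 kHz ≤ fs/2 = 17.65 kHz, appears at 14 kHz.
11.9 kHz ≤ fs/2 = 17.65 kHz, passes unchanged.
49.3 kHz and 84.6 kHz both map to 14 kHz.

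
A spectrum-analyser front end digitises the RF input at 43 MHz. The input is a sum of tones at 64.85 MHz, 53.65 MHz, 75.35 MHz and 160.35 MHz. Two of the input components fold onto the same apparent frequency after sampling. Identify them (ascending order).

fs/2 = 21.5 MHz.
64.85 MHz mod fs = 21.85 MHz.
21.85 MHz > fs/2 = 21.5 MHz, folds to fs − 21.85 MHz = 21.15 MHz.
53.65 MHz mod fs = 10.65 MHz.
10.65 MHz ≤ fs/2 = 21.5 MHz, appears at 10.65 MHz.
75.35 MHz mod fs = 32.35 MHz.
32.35 MHz > fs/2 = 21.5 MHz, folds to fs − 32.35 MHz = 10.65 MHz.
160.35 MHz mod fs = 31.35 MHz.
31.35 MHz > fs/2 = 21.5 MHz, folds to fs − 31.35 MHz = 11.65 MHz.
53.65 MHz and 75.35 MHz both map to 10.65 MHz.

53.65 MHz, 75.35 MHz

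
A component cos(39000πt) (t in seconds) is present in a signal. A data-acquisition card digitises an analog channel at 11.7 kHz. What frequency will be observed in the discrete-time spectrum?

ω = 39000π rad/s → f = ω/(2π) = 19500 Hz = 19.5 kHz.
19.5 kHz mod fs = 7.8 kHz.
7.8 kHz > fs/2 = 5.85 kHz, folds to fs − 7.8 kHz = 3.9 kHz.

3.9 kHz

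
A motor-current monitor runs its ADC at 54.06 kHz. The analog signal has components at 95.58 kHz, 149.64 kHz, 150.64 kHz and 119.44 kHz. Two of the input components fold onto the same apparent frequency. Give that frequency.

12.54 kHz

fs/2 = 27.03 kHz.
95.58 kHz mod fs = 41.52 kHz.
41.52 kHz > fs/2 = 27.03 kHz, folds to fs − 41.52 kHz = 12.54 kHz.
149.64 kHz mod fs = 41.52 kHz.
41.52 kHz > fs/2 = 27.03 kHz, folds to fs − 41.52 kHz = 12.54 kHz.
150.64 kHz mod fs = 42.52 kHz.
42.52 kHz > fs/2 = 27.03 kHz, folds to fs − 42.52 kHz = 11.54 kHz.
119.44 kHz mod fs = 11.32 kHz.
11.32 kHz ≤ fs/2 = 27.03 kHz, appears at 11.32 kHz.
95.58 kHz and 149.64 kHz both map to 12.54 kHz.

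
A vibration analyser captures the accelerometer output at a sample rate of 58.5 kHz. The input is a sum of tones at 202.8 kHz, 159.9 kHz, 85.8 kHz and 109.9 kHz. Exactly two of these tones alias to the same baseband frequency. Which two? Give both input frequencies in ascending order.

85.8 kHz, 202.8 kHz

fs/2 = 29.25 kHz.
202.8 kHz mod fs = 27.3 kHz.
27.3 kHz ≤ fs/2 = 29.25 kHz, appears at 27.3 kHz.
159.9 kHz mod fs = 42.9 kHz.
42.9 kHz > fs/2 = 29.25 kHz, folds to fs − 42.9 kHz = 15.6 kHz.
85.8 kHz mod fs = 27.3 kHz.
27.3 kHz ≤ fs/2 = 29.25 kHz, appears at 27.3 kHz.
109.9 kHz mod fs = 51.4 kHz.
51.4 kHz > fs/2 = 29.25 kHz, folds to fs − 51.4 kHz = 7.1 kHz.
85.8 kHz and 202.8 kHz both map to 27.3 kHz.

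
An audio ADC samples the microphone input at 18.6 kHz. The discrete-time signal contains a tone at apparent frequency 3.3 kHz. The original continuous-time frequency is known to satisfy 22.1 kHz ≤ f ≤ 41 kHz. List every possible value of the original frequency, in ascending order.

Frequencies that alias to 3.3 kHz are k·fs ± 3.3 kHz for integer k ≥ 0.
k=0: 3.3 kHz.
k=1: 15.3 kHz, 21.9 kHz.
k=2: 33.9 kHz, 40.5 kHz.
k=3: 52.5 kHz, 59.1 kHz.
Within [22.1 kHz, 41 kHz]: 33.9 kHz, 40.5 kHz.

33.9 kHz, 40.5 kHz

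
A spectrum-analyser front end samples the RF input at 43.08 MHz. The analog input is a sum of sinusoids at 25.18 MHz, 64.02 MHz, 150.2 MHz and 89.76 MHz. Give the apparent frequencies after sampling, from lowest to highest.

3.6 MHz, 17.9 MHz, 20.94 MHz, 20.96 MHz

fs/2 = 21.54 MHz.
25.18 MHz > fs/2 = 21.54 MHz, folds to fs − 25.18 MHz = 17.9 MHz.
64.02 MHz mod fs = 20.94 MHz.
20.94 MHz ≤ fs/2 = 21.54 MHz, appears at 20.94 MHz.
150.2 MHz mod fs = 20.96 MHz.
20.96 MHz ≤ fs/2 = 21.54 MHz, appears at 20.96 MHz.
89.76 MHz mod fs = 3.6 MHz.
3.6 MHz ≤ fs/2 = 21.54 MHz, appears at 3.6 MHz.
Distinct values: {3.6 MHz, 17.9 MHz, 20.94 MHz, 20.96 MHz}.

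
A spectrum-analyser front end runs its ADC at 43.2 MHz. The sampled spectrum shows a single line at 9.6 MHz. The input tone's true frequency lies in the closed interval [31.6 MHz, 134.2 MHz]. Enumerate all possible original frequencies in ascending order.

Frequencies that alias to 9.6 MHz are k·fs ± 9.6 MHz for integer k ≥ 0.
k=0: 9.6 MHz.
k=1: 33.6 MHz, 52.8 MHz.
k=2: 76.8 MHz, 96 MHz.
k=3: 120 MHz, 139.2 MHz.
k=4: 163.2 MHz, 182.4 MHz.
Within [31.6 MHz, 134.2 MHz]: 33.6 MHz, 52.8 MHz, 76.8 MHz, 96 MHz, 120 MHz.

33.6 MHz, 52.8 MHz, 76.8 MHz, 96 MHz, 120 MHz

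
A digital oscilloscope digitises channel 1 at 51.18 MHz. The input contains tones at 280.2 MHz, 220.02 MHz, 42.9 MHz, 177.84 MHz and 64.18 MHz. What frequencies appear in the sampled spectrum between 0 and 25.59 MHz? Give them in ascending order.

8.28 MHz, 13 MHz, 15.3 MHz, 24.3 MHz

fs/2 = 25.59 MHz.
280.2 MHz mod fs = 24.3 MHz.
24.3 MHz ≤ fs/2 = 25.59 MHz, appears at 24.3 MHz.
220.02 MHz mod fs = 15.3 MHz.
15.3 MHz ≤ fs/2 = 25.59 MHz, appears at 15.3 MHz.
42.9 MHz > fs/2 = 25.59 MHz, folds to fs − 42.9 MHz = 8.28 MHz.
177.84 MHz mod fs = 24.3 MHz.
24.3 MHz ≤ fs/2 = 25.59 MHz, appears at 24.3 MHz.
64.18 MHz mod fs = 13 MHz.
13 MHz ≤ fs/2 = 25.59 MHz, appears at 13 MHz.
Distinct values: {8.28 MHz, 13 MHz, 15.3 MHz, 24.3 MHz}.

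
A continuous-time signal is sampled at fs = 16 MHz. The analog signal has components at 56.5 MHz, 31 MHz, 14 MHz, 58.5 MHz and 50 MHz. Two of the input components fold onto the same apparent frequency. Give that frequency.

2 MHz

fs/2 = 8 MHz.
56.5 MHz mod fs = 8.5 MHz.
8.5 MHz > fs/2 = 8 MHz, folds to fs − 8.5 MHz = 7.5 MHz.
31 MHz mod fs = 15 MHz.
15 MHz > fs/2 = 8 MHz, folds to fs − 15 MHz = 1 MHz.
14 MHz > fs/2 = 8 MHz, folds to fs − 14 MHz = 2 MHz.
58.5 MHz mod fs = 10.5 MHz.
10.5 MHz > fs/2 = 8 MHz, folds to fs − 10.5 MHz = 5.5 MHz.
50 MHz mod fs = 2 MHz.
2 MHz ≤ fs/2 = 8 MHz, appears at 2 MHz.
14 MHz and 50 MHz both map to 2 MHz.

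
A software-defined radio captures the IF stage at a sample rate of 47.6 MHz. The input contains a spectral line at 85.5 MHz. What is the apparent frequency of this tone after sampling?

85.5 MHz mod fs = 37.9 MHz.
37.9 MHz > fs/2 = 23.8 MHz, folds to fs − 37.9 MHz = 9.7 MHz.

9.7 MHz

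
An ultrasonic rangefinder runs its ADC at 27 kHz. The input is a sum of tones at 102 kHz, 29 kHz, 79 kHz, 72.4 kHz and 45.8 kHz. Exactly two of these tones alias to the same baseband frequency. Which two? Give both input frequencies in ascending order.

29 kHz, 79 kHz

fs/2 = 13.5 kHz.
102 kHz mod fs = 21 kHz.
21 kHz > fs/2 = 13.5 kHz, folds to fs − 21 kHz = 6 kHz.
29 kHz mod fs = 2 kHz.
2 kHz ≤ fs/2 = 13.5 kHz, appears at 2 kHz.
79 kHz mod fs = 25 kHz.
25 kHz > fs/2 = 13.5 kHz, folds to fs − 25 kHz = 2 kHz.
72.4 kHz mod fs = 18.4 kHz.
18.4 kHz > fs/2 = 13.5 kHz, folds to fs − 18.4 kHz = 8.6 kHz.
45.8 kHz mod fs = 18.8 kHz.
18.8 kHz > fs/2 = 13.5 kHz, folds to fs − 18.8 kHz = 8.2 kHz.
29 kHz and 79 kHz both map to 2 kHz.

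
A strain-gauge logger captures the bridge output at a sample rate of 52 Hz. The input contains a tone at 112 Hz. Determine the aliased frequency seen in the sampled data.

112 Hz mod fs = 8 Hz.
8 Hz ≤ fs/2 = 26 Hz, appears at 8 Hz.

8 Hz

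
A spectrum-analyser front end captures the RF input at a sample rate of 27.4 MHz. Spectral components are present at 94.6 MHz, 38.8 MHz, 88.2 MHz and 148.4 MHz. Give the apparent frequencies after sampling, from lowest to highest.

6 MHz, 11.4 MHz, 12.4 MHz

fs/2 = 13.7 MHz.
94.6 MHz mod fs = 12.4 MHz.
12.4 MHz ≤ fs/2 = 13.7 MHz, appears at 12.4 MHz.
38.8 MHz mod fs = 11.4 MHz.
11.4 MHz ≤ fs/2 = 13.7 MHz, appears at 11.4 MHz.
88.2 MHz mod fs = 6 MHz.
6 MHz ≤ fs/2 = 13.7 MHz, appears at 6 MHz.
148.4 MHz mod fs = 11.4 MHz.
11.4 MHz ≤ fs/2 = 13.7 MHz, appears at 11.4 MHz.
Distinct values: {6 MHz, 11.4 MHz, 12.4 MHz}.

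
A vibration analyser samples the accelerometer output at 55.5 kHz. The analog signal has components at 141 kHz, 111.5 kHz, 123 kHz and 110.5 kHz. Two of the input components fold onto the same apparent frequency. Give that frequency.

0.5 kHz

fs/2 = 27.75 kHz.
141 kHz mod fs = 30 kHz.
30 kHz > fs/2 = 27.75 kHz, folds to fs − 30 kHz = 25.5 kHz.
111.5 kHz mod fs = 0.5 kHz.
0.5 kHz ≤ fs/2 = 27.75 kHz, appears at 0.5 kHz.
123 kHz mod fs = 12 kHz.
12 kHz ≤ fs/2 = 27.75 kHz, appears at 12 kHz.
110.5 kHz mod fs = 55 kHz.
55 kHz > fs/2 = 27.75 kHz, folds to fs − 55 kHz = 0.5 kHz.
110.5 kHz and 111.5 kHz both map to 0.5 kHz.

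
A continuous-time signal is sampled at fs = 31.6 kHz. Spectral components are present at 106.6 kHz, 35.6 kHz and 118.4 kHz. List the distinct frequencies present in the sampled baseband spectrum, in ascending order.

4 kHz, 8 kHz, 11.8 kHz

fs/2 = 15.8 kHz.
106.6 kHz mod fs = 11.8 kHz.
11.8 kHz ≤ fs/2 = 15.8 kHz, appears at 11.8 kHz.
35.6 kHz mod fs = 4 kHz.
4 kHz ≤ fs/2 = 15.8 kHz, appears at 4 kHz.
118.4 kHz mod fs = 23.6 kHz.
23.6 kHz > fs/2 = 15.8 kHz, folds to fs − 23.6 kHz = 8 kHz.
Distinct values: {4 kHz, 8 kHz, 11.8 kHz}.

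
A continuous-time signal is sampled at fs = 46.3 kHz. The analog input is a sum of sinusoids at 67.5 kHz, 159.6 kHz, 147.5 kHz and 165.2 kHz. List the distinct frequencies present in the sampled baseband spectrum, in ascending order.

fs/2 = 23.15 kHz.
67.5 kHz mod fs = 21.2 kHz.
21.2 kHz ≤ fs/2 = 23.15 kHz, appears at 21.2 kHz.
159.6 kHz mod fs = 20.7 kHz.
20.7 kHz ≤ fs/2 = 23.15 kHz, appears at 20.7 kHz.
147.5 kHz mod fs = 8.6 kHz.
8.6 kHz ≤ fs/2 = 23.15 kHz, appears at 8.6 kHz.
165.2 kHz mod fs = 26.3 kHz.
26.3 kHz > fs/2 = 23.15 kHz, folds to fs − 26.3 kHz = 20 kHz.
Distinct values: {8.6 kHz, 20 kHz, 20.7 kHz, 21.2 kHz}.

8.6 kHz, 20 kHz, 20.7 kHz, 21.2 kHz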